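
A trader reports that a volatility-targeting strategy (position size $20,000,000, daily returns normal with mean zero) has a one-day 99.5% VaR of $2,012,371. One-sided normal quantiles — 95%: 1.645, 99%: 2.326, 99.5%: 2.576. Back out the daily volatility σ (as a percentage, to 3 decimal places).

3.906%

VaR as a fraction: $2,012,371 / $20,000,000 = 10.062%.
σ = VaR / z = 10.062% / 2.576 = 3.906%.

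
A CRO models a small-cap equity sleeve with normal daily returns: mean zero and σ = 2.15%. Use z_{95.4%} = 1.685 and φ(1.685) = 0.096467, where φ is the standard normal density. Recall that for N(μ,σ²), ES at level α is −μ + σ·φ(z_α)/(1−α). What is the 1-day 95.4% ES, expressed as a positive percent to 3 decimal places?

Tail multiplier: φ(z)/(1−α) = 0.096467 / 0.046 = 2.097.
ES = 2.15% × 2.097 = 4.509%.

4.509%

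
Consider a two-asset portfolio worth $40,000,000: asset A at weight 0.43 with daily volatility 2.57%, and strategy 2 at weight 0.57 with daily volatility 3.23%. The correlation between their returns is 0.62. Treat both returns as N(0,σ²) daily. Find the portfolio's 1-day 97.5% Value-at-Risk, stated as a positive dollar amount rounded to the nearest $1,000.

$2,094,000

σ_p² = 0.43²·2.57² + 0.57²·3.23² + 2·0.62·0.43·0.57·2.57·3.23 = 7.1338 (%²).
σ_p = √7.1338 = 2.671%.
At 97.5%, z = 1.960.
VaR = 1.960 × 2.671% = 5.235%; on $40,000,000 that is $2,094,000.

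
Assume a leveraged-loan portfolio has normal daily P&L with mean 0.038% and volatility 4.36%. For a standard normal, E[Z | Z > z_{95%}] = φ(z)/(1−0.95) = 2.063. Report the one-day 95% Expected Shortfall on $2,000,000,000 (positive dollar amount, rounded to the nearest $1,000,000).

ES = −(0.038%) + 4.36% × 2.063 = 8.957%.
On $2,000,000,000: 0.08957 × $2,000,000,000 = $179,140,000.

$179,000,000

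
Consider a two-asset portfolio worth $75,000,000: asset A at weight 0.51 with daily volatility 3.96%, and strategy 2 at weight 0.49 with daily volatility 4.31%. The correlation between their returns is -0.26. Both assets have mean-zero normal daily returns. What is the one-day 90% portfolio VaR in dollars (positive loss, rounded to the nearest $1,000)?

σ_p² = 0.51²·3.96² + 0.49²·4.31² + 2·-0.26·0.51·0.49·3.96·4.31 = 6.3210 (%²).
σ_p = √6.3210 = 2.514%.
At 90%, z = 1.282.
VaR = 1.282 × 2.514% = 3.223%; on $75,000,000 that is $2,417,250.

$2,417,000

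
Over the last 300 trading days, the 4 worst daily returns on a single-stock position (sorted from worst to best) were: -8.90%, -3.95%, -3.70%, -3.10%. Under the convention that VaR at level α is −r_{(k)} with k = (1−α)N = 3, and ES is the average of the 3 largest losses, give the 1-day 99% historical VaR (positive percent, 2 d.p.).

3.70%

k = 3; the 3rd lowest return is -3.70%, so VaR = 3.70%.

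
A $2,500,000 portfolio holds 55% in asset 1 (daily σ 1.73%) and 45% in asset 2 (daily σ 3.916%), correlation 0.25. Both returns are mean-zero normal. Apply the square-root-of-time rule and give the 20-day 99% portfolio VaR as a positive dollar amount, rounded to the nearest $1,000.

σ_p = √(0.55²·1.73² + 0.45²·3.916² + 2·0.25·0.55·0.45·1.73·3.916) = 2.202%.
σ_{20d} = 2.202% × √20 = 9.848%.
z(99%) = 2.326.
VaR = 2.326 × 9.848% = 22.906%; on $2,500,000 that is $572,650.

$573,000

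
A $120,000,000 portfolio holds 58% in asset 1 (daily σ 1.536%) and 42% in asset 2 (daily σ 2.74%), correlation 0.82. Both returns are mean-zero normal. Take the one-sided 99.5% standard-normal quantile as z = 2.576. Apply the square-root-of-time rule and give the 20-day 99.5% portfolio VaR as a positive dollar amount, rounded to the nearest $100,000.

σ_p = √(0.58²·1.536² + 0.42²·2.74² + 2·0.82·0.58·0.42·1.536·2.74) = 1.949%.
σ_{20d} = 1.949% × √20 = 8.716%.
VaR = 2.576 × 8.716% = 22.452%; on $120,000,000 that is $26,942,400.

$26,900,000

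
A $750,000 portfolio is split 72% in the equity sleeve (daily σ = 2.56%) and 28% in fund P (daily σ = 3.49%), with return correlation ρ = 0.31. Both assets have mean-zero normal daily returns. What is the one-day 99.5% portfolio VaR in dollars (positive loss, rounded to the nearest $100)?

$45,200

σ_p² = 0.72²·2.56² + 0.28²·3.49² + 2·0.31·0.72·0.28·2.56·3.49 = 5.4690 (%²).
σ_p = √5.4690 = 2.339%.
At 99.5%, z = 2.576.
VaR = 2.576 × 2.339% = 6.025%; on $750,000 that is $45,188.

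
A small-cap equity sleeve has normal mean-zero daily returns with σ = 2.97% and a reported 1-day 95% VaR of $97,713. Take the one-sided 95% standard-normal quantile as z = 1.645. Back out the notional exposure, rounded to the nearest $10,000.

$2,000,000

VaR as a fraction of value: z·σ = 1.645 × 2.97% = 4.88565%.
Position = $97,713 / 0.0488565 = $2,000,000.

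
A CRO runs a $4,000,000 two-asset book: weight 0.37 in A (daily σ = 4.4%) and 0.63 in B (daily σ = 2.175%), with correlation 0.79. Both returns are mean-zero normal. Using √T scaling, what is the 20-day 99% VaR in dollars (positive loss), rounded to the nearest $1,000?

σ_p = √(0.37²·4.4² + 0.63²·2.175² + 2·0.79·0.37·0.63·4.4·2.175) = 2.838%.
σ_{20d} = 2.838% × √20 = 12.692%.
z(99%) = 2.326.
VaR = 2.326 × 12.692% = 29.522%; on $4,000,000 that is $1,180,880.

$1,181,000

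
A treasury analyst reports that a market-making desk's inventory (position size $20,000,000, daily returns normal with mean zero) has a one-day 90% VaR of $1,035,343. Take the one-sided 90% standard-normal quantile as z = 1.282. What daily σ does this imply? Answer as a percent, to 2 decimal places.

4.04%

VaR as a fraction: $1,035,343 / $20,000,000 = 5.177%.
σ = VaR / z = 5.177% / 1.282 = 4.038%.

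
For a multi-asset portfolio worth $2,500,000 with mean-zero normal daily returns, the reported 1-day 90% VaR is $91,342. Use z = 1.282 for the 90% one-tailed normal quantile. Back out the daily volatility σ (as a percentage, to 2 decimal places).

VaR as a fraction: $91,342 / $2,500,000 = 3.654%.
σ = VaR / z = 3.654% / 1.282 = 2.850%.

2.85%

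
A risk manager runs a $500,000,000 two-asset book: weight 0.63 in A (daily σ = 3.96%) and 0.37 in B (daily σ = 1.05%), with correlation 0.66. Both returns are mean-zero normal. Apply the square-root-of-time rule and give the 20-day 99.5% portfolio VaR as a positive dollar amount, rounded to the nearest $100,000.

σ_p = √(0.63²·3.96² + 0.37²·1.05² + 2·0.66·0.63·0.37·3.96·1.05) = 2.767%.
σ_{20d} = 2.767% × √20 = 12.374%.
z(99.5%) = 2.576.
VaR = 2.576 × 12.374% = 31.875%; on $500,000,000 that is $159,375,000.

$159,400,000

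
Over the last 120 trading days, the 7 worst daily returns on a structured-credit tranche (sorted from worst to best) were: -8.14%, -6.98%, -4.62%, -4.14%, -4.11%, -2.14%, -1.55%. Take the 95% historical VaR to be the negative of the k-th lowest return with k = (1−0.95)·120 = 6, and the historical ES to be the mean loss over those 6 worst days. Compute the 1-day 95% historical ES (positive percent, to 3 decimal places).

The 6 worst returns sum to -30.13%.
ES = −(-30.13%) / 6 = 5.0216…% ≈ 5.022%.

5.022%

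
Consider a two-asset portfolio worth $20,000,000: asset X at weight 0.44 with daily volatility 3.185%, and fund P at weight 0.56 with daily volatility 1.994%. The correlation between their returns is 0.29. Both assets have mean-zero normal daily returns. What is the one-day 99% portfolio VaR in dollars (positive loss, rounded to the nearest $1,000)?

σ_p² = 0.44²·3.185² + 0.56²·1.994² + 2·0.29·0.44·0.56·3.185·1.994 = 4.1184 (%²).
σ_p = √4.1184 = 2.029%.
At 99%, z = 2.326.
VaR = 2.326 × 2.029% = 4.719%; on $20,000,000 that is $943,800.

$944,000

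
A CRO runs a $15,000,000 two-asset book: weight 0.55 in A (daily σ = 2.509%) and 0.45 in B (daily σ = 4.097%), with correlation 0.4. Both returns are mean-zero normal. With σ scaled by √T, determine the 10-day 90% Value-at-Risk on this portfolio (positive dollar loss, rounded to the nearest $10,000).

σ_p = √(0.55²·2.509² + 0.45²·4.097² + 2·0.4·0.55·0.45·2.509·4.097) = 2.709%.
σ_{10d} = 2.709% × √10 = 8.567%.
z(90%) = 1.282.
VaR = 1.282 × 8.567% = 10.983%; on $15,000,000 that is $1,647,450.

$1,650,000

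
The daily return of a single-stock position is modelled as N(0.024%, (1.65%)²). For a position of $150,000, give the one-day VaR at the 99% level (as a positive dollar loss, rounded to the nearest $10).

$5,720

At 99% one-sided, z = 2.326.
VaR = −μ + z·σ = −(0.024%) + 2.326 × 1.65% = 3.814%.
On $150,000: 0.03814 × $150,000 = $5,721.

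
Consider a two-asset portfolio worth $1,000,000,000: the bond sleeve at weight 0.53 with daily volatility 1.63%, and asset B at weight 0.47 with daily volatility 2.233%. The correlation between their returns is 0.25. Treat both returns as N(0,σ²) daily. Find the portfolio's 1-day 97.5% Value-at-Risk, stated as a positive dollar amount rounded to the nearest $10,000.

$29,730,000

σ_p² = 0.53²·1.63² + 0.47²·2.233² + 2·0.25·0.53·0.47·1.63·2.233 = 2.3011 (%²).
σ_p = √2.3011 = 1.517%.
At 97.5%, z = 1.960.
VaR = 1.960 × 1.517% = 2.973%; on $1,000,000,000 that is $29,730,000.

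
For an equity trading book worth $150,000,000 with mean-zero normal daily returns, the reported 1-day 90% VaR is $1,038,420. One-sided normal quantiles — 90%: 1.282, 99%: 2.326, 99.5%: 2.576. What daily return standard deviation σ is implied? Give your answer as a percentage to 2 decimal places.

VaR as a fraction: $1,038,420 / $150,000,000 = 0.692%.
σ = VaR / z = 0.692% / 1.282 = 0.540%.

0.54%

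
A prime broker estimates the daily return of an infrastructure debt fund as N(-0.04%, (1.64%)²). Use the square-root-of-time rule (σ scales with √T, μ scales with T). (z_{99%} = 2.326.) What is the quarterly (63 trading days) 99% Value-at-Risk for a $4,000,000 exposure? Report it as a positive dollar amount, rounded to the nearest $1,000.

$1,312,000

σ_{63d} = 1.64% × √63 = 13.017%; μ_{63d} = 63 × -0.04% = -2.520%.
VaR = −(-2.520%) + 2.326 × 13.017% = 32.798%.
On $4,000,000: 0.32798 × $4,000,000 = $1,311,920.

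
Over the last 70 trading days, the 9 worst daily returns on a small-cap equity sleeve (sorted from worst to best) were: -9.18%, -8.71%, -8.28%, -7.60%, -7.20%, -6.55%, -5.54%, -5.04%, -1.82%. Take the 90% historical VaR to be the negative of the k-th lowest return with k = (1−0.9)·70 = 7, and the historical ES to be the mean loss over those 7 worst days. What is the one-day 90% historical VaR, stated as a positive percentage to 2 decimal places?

5.54%

k = 7; the 7th lowest return is -5.54%, so VaR = 5.54%.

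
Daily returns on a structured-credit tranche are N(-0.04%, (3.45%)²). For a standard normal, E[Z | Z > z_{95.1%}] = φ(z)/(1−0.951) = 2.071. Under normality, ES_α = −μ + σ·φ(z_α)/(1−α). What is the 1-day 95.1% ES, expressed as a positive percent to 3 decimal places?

ES = −(-0.04%) + 3.45% × 2.071 = 7.185%.

7.185%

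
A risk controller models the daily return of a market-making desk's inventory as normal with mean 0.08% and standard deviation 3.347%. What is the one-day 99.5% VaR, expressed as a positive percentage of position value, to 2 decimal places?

8.54%

At 99.5% one-sided, z = 2.576.
VaR = −μ + z·σ = −(0.08%) + 2.576 × 3.347% = 8.542%.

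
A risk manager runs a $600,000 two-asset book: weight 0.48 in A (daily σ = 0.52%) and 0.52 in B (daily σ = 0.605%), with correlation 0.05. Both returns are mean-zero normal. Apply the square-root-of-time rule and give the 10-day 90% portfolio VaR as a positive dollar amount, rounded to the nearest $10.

$10,000

σ_p = √(0.48²·0.52² + 0.52²·0.605² + 2·0.05·0.48·0.52·0.52·0.605) = 0.411%.
σ_{10d} = 0.411% × √10 = 1.300%.
z(90%) = 1.282.
VaR = 1.282 × 1.300% = 1.667%; on $600,000 that is $10,002.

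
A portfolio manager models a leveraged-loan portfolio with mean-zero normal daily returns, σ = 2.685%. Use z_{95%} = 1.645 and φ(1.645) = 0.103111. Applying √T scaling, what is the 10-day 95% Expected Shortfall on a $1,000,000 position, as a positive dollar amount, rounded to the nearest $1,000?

$175,000

σ_{10d} = 2.685% × √10 = 8.491%.
ES multiplier = φ(z)/(1−α) = 0.103111/0.05 = 2.062.
ES = 8.491% × 2.062 = 17.508%; on $1,000,000: $175,080.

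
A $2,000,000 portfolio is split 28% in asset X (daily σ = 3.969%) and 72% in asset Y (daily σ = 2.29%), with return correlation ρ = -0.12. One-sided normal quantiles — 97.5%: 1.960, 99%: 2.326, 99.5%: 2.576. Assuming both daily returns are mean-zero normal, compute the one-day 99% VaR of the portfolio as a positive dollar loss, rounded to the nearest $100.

$87,200

σ_p² = 0.28²·3.969² + 0.72²·2.29² + 2·-0.12·0.28·0.72·3.969·2.29 = 3.5138 (%²).
σ_p = √3.5138 = 1.875%.
VaR = 2.326 × 1.875% = 4.361%; on $2,000,000 that is $87,220.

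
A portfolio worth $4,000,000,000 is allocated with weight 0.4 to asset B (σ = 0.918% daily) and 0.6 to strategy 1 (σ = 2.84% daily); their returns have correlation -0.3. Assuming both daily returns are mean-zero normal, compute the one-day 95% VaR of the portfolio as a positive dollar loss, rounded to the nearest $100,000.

$107,400,000

σ_p² = 0.4²·0.918² + 0.6²·2.84² + 2·-0.3·0.4·0.6·0.918·2.84 = 2.6630 (%²).
σ_p = √2.6630 = 1.632%.
At 95%, z = 1.645.
VaR = 1.645 × 1.632% = 2.685%; on $4,000,000,000 that is $107,400,000.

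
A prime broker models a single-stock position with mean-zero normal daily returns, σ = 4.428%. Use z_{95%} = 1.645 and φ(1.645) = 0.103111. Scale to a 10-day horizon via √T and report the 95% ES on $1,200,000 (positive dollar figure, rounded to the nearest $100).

$346,500

σ_{10d} = 4.428% × √10 = 14.003%.
ES multiplier = φ(z)/(1−α) = 0.103111/0.05 = 2.062.
ES = 14.003% × 2.062 = 28.874%; on $1,200,000: $346,488.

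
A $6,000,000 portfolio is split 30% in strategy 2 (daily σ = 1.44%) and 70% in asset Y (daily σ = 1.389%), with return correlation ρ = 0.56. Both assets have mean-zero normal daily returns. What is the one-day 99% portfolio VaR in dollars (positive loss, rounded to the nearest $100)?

σ_p² = 0.3²·1.44² + 0.7²·1.389² + 2·0.56·0.3·0.7·1.44·1.389 = 1.6024 (%²).
σ_p = √1.6024 = 1.266%.
At 99%, z = 2.326.
VaR = 2.326 × 1.266% = 2.945%; on $6,000,000 that is $176,700.

$176,700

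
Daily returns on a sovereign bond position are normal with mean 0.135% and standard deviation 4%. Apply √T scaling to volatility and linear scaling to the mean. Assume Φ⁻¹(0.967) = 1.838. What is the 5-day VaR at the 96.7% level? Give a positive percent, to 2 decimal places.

15.76%

σ_{5d} = 4% × √5 = 8.944%; μ_{5d} = 5 × 0.135% = 0.675%.
VaR = −(0.675%) + 1.838 × 8.944% = 15.764%.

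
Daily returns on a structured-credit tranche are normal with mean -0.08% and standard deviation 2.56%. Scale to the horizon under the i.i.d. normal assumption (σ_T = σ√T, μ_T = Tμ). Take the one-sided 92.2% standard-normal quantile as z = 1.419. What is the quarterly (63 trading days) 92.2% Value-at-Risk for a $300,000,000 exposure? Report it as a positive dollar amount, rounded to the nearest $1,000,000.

σ_{63d} = 2.56% × √63 = 20.319%; μ_{63d} = 63 × -0.08% = -5.040%.
VaR = −(-5.040%) + 1.419 × 20.319% = 33.873%.
On $300,000,000: 0.33873 × $300,000,000 = $101,619,000.

$102,000,000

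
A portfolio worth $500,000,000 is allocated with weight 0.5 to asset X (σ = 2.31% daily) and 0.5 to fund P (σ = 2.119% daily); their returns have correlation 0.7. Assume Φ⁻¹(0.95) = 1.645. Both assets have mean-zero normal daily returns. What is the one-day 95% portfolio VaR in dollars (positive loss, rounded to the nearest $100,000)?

$16,800,000

σ_p² = 0.5²·2.31² + 0.5²·2.119² + 2·0.7·0.5·0.5·2.31·2.119 = 4.1698 (%²).
σ_p = √4.1698 = 2.042%.
VaR = 1.645 × 2.042% = 3.359%; on $500,000,000 that is $16,795,000.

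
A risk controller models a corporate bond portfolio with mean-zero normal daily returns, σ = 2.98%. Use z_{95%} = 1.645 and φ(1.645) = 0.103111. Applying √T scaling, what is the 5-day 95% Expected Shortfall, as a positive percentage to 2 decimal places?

σ_{5d} = 2.98% × √5 = 6.663%.
ES multiplier = φ(z)/(1−α) = 0.103111/0.05 = 2.062.
ES = 6.663% × 2.062 = 13.739%.

13.74%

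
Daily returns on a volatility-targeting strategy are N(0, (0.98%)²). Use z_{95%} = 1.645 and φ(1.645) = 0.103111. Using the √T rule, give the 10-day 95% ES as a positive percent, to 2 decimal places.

σ_{10d} = 0.98% × √10 = 3.099%.
ES multiplier = φ(z)/(1−α) = 0.103111/0.05 = 2.062.
ES = 3.099% × 2.062 = 6.390%.

6.39%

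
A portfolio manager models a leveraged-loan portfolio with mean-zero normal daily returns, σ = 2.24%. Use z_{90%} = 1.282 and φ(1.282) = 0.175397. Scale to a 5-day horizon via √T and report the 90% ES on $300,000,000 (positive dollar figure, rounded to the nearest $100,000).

$26,400,000

σ_{5d} = 2.24% × √5 = 5.009%.
ES multiplier = φ(z)/(1−α) = 0.175397/0.1 = 1.754.
ES = 5.009% × 1.754 = 8.786%; on $300,000,000: $26,358,000.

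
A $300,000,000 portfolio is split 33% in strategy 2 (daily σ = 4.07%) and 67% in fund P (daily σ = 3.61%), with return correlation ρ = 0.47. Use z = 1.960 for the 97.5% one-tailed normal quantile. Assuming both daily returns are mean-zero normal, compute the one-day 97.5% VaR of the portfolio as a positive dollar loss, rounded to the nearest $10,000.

$19,240,000

σ_p² = 0.33²·4.07² + 0.67²·3.61² + 2·0.47·0.33·0.67·4.07·3.61 = 10.7077 (%²).
σ_p = √10.7077 = 3.272%.
VaR = 1.960 × 3.272% = 6.413%; on $300,000,000 that is $19,239,000.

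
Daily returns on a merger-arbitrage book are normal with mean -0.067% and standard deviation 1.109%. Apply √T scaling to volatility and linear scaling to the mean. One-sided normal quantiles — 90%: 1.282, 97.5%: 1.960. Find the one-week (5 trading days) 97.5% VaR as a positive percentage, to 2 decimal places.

σ_{5d} = 1.109% × √5 = 2.480%; μ_{5d} = 5 × -0.067% = -0.335%.
VaR = −(-0.335%) + 1.960 × 2.480% = 5.196%.

5.20%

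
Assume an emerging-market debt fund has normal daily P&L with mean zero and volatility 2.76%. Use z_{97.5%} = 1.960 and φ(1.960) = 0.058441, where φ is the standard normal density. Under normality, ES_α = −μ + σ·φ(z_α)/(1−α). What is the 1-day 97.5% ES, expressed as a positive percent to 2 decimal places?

Tail multiplier: φ(z)/(1−α) = 0.058441 / 0.025 = 2.338.
ES = 2.76% × 2.338 = 6.453%.

6.45%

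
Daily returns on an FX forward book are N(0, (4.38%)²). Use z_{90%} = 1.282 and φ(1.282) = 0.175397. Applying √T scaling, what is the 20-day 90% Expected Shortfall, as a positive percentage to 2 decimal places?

34.36%

σ_{20d} = 4.38% × √20 = 19.588%.
ES multiplier = φ(z)/(1−α) = 0.175397/0.1 = 1.754.
ES = 19.588% × 1.754 = 34.357%.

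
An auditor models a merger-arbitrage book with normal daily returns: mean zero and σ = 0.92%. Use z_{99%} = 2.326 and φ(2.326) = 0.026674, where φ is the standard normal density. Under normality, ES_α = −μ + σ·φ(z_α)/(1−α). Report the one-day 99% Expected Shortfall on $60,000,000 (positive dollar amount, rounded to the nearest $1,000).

$1,472,000

Tail multiplier: φ(z)/(1−α) = 0.026674 / 0.01 = 2.667.
ES = 0.92% × 2.667 = 2.454%.
On $60,000,000: 0.02454 × $60,000,000 = $1,472,400.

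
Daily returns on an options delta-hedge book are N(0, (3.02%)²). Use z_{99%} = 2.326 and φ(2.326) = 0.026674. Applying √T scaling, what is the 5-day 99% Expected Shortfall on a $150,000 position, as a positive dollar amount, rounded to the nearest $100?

$27,000

σ_{5d} = 3.02% × √5 = 6.753%.
ES multiplier = φ(z)/(1−α) = 0.026674/0.01 = 2.667.
ES = 6.753% × 2.667 = 18.010%; on $150,000: $27,015.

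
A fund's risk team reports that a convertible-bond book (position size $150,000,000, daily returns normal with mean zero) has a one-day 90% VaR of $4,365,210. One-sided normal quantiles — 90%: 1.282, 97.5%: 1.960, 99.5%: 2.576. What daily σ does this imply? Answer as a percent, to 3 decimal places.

2.270%

VaR as a fraction: $4,365,210 / $150,000,000 = 2.910%.
σ = VaR / z = 2.910% / 1.282 = 2.270%.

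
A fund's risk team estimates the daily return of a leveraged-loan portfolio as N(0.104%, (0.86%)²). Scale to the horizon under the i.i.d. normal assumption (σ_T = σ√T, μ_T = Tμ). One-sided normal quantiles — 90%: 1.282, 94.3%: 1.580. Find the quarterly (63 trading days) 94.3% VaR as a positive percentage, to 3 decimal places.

4.233%

σ_{63d} = 0.86% × √63 = 6.826%; μ_{63d} = 63 × 0.104% = 6.552%.
VaR = −(6.552%) + 1.580 × 6.826% = 4.233%.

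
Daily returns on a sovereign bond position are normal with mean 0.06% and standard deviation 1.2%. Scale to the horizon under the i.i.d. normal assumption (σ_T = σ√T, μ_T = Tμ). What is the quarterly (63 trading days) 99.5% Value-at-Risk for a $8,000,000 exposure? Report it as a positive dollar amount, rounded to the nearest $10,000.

$1,660,000

At 99.5%, z = 2.576.
σ_{63d} = 1.2% × √63 = 9.525%; μ_{63d} = 63 × 0.06% = 3.780%.
VaR = −(3.780%) + 2.576 × 9.525% = 20.756%.
On $8,000,000: 0.20756 × $8,000,000 = $1,660,480.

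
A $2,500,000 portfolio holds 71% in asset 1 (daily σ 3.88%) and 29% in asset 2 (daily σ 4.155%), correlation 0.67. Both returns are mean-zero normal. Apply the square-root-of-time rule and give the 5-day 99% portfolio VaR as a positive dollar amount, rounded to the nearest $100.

σ_p = √(0.71²·3.88² + 0.29²·4.155² + 2·0.67·0.71·0.29·3.88·4.155) = 3.673%.
σ_{5d} = 3.673% × √5 = 8.213%.
z(99%) = 2.326.
VaR = 2.326 × 8.213% = 19.103%; on $2,500,000 that is $477,575.

$477,600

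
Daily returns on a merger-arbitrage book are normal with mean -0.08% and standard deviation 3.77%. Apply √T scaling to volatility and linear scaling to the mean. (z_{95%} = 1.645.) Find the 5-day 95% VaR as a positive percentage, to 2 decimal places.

14.27%

σ_{5d} = 3.77% × √5 = 8.430%; μ_{5d} = 5 × -0.08% = -0.400%.
VaR = −(-0.400%) + 1.645 × 8.430% = 14.267%.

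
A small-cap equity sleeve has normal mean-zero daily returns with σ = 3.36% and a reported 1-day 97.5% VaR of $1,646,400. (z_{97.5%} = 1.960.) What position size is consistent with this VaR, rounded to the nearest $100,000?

$25,000,000

VaR as a fraction of value: z·σ = 1.960 × 3.36% = 6.5856%.
Position = $1,646,400 / 0.065856 = $25,000,000.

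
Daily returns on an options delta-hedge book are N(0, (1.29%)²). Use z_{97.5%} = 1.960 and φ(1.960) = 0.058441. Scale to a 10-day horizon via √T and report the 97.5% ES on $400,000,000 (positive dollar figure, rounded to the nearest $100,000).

σ_{10d} = 1.29% × √10 = 4.079%.
ES multiplier = φ(z)/(1−α) = 0.058441/0.025 = 2.338.
ES = 4.079% × 2.338 = 9.537%; on $400,000,000: $38,148,000.

$38,100,000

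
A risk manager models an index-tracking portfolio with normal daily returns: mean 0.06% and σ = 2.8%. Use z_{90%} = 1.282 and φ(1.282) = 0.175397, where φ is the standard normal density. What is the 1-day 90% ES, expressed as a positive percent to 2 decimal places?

4.85%

Tail multiplier: φ(z)/(1−α) = 0.175397 / 0.1 = 1.754.
ES = −(0.06%) + 2.8% × 1.754 = 4.851%.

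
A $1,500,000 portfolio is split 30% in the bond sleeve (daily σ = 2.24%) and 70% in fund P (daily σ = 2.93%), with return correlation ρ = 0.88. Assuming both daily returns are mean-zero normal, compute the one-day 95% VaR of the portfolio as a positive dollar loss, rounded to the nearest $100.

σ_p² = 0.3²·2.24² + 0.7²·2.93² + 2·0.88·0.3·0.7·2.24·2.93 = 7.0839 (%²).
σ_p = √7.0839 = 2.662%.
At 95%, z = 1.645.
VaR = 1.645 × 2.662% = 4.379%; on $1,500,000 that is $65,685.

$65,700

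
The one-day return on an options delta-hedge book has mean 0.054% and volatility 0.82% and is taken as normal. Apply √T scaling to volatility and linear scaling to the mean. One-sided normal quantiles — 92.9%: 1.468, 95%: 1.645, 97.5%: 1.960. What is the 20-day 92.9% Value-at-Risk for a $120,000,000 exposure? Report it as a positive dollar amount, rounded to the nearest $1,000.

$5,164,000

σ_{20d} = 0.82% × √20 = 3.667%; μ_{20d} = 20 × 0.054% = 1.080%.
VaR = −(1.080%) + 1.468 × 3.667% = 4.303%.
On $120,000,000: 0.04303 × $120,000,000 = $5,163,600.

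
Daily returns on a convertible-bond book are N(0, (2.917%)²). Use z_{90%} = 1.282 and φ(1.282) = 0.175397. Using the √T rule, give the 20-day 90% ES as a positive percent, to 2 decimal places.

σ_{20d} = 2.917% × √20 = 13.045%.
ES multiplier = φ(z)/(1−α) = 0.175397/0.1 = 1.754.
ES = 13.045% × 1.754 = 22.881%.

22.88%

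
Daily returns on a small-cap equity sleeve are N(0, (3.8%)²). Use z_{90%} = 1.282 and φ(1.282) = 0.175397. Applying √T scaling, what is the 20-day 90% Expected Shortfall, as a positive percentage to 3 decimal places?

σ_{20d} = 3.8% × √20 = 16.994%.
ES multiplier = φ(z)/(1−α) = 0.175397/0.1 = 1.754.
ES = 16.994% × 1.754 = 29.807%.

29.807%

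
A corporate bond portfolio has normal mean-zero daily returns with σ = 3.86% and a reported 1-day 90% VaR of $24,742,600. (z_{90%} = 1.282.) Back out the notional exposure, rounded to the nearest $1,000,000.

$500,000,000

VaR as a fraction of value: z·σ = 1.282 × 3.86% = 4.94852%.
Position = $24,742,600 / 0.0494852 = $500,000,000.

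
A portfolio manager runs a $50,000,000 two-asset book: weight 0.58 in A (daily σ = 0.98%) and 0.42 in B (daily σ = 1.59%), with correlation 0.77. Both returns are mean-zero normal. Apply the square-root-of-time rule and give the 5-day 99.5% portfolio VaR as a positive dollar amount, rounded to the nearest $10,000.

σ_p = √(0.58²·0.98² + 0.42²·1.59² + 2·0.77·0.58·0.42·0.98·1.59) = 1.163%.
σ_{5d} = 1.163% × √5 = 2.601%.
z(99.5%) = 2.576.
VaR = 2.576 × 2.601% = 6.700%; on $50,000,000 that is $3,350,000.

$3,350,000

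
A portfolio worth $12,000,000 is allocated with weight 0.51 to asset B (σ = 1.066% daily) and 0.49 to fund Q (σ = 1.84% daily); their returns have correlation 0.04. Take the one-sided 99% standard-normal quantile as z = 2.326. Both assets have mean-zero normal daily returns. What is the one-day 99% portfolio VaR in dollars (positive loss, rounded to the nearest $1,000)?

σ_p² = 0.51²·1.066² + 0.49²·1.84² + 2·0.04·0.51·0.49·1.066·1.84 = 1.1477 (%²).
σ_p = √1.1477 = 1.071%.
VaR = 2.326 × 1.071% = 2.491%; on $12,000,000 that is $298,920.

$299,000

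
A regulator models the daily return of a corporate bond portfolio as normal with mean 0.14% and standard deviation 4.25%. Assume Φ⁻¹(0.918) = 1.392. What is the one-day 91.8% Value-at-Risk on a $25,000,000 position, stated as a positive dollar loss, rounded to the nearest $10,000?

$1,440,000

VaR = −μ + z·σ = −(0.14%) + 1.392 × 4.25% = 5.776%.
On $25,000,000: 0.05776 × $25,000,000 = $1,444,000.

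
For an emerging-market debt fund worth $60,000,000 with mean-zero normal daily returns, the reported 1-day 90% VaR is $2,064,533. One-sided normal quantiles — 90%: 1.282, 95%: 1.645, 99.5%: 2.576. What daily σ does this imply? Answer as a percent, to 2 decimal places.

2.68%

VaR as a fraction: $2,064,533 / $60,000,000 = 3.441%.
σ = VaR / z = 3.441% / 1.282 = 2.684%.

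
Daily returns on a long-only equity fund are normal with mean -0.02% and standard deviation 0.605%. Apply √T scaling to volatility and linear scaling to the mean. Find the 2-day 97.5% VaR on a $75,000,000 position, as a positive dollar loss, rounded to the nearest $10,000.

$1,290,000

At 97.5%, z = 1.960.
σ_{2d} = 0.605% × √2 = 0.856%; μ_{2d} = 2 × -0.02% = -0.040%.
VaR = −(-0.040%) + 1.960 × 0.856% = 1.718%.
On $75,000,000: 0.01718 × $75,000,000 = $1,288,500.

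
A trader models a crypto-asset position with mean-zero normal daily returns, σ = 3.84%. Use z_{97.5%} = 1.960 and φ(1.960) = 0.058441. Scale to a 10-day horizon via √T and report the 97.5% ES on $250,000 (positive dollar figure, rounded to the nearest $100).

σ_{10d} = 3.84% × √10 = 12.143%.
ES multiplier = φ(z)/(1−α) = 0.058441/0.025 = 2.338.
ES = 12.143% × 2.338 = 28.390%; on $250,000: $70,975.

$71,000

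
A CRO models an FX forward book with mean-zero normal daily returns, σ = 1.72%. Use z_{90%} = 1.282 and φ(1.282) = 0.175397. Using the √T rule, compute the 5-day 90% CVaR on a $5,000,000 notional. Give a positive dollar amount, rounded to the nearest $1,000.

$337,000

σ_{5d} = 1.72% × √5 = 3.846%.
ES multiplier = φ(z)/(1−α) = 0.175397/0.1 = 1.754.
ES = 3.846% × 1.754 = 6.746%; on $5,000,000: $337,300.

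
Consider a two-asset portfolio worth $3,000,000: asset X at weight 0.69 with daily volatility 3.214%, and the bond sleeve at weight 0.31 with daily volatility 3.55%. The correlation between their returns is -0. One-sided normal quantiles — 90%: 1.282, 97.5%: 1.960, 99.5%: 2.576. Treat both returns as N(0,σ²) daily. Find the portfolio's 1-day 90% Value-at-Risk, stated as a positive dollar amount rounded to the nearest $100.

σ_p² = 0.69²·3.214² + 0.31²·3.55² + 2·-0·0.69·0.31·3.214·3.55 = 6.1291 (%²).
σ_p = √6.1291 = 2.476%.
VaR = 1.282 × 2.476% = 3.174%; on $3,000,000 that is $95,220.

$95,200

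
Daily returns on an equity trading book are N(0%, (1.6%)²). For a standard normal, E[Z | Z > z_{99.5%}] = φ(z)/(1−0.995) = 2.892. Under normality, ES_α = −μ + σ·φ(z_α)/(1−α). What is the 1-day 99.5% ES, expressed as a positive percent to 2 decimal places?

ES = 1.6% × 2.892 = 4.627%.

4.63%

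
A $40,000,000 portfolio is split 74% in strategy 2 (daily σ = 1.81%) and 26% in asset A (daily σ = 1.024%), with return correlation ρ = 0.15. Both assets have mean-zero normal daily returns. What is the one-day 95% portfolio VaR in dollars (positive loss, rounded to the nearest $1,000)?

$924,000

σ_p² = 0.74²·1.81² + 0.26²·1.024² + 2·0.15·0.74·0.26·1.81·1.024 = 1.9719 (%²).
σ_p = √1.9719 = 1.404%.
At 95%, z = 1.645.
VaR = 1.645 × 1.404% = 2.310%; on $40,000,000 that is $924,000.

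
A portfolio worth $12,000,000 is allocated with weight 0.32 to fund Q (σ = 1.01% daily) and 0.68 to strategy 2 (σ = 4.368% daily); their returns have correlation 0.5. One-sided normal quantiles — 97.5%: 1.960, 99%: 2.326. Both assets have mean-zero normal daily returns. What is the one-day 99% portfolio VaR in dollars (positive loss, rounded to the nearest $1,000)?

$878,000

σ_p² = 0.32²·1.01² + 0.68²·4.368² + 2·0.5·0.32·0.68·1.01·4.368 = 9.8868 (%²).
σ_p = √9.8868 = 3.144%.
VaR = 2.326 × 3.144% = 7.313%; on $12,000,000 that is $877,560.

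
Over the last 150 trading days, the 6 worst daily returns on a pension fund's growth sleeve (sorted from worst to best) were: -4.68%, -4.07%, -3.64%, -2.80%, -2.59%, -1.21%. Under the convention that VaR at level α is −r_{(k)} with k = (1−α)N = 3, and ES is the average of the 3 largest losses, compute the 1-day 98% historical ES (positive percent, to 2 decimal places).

The 3 worst returns sum to -12.39%.
ES = −(-12.39%) / 3 = 4.13%.

4.13%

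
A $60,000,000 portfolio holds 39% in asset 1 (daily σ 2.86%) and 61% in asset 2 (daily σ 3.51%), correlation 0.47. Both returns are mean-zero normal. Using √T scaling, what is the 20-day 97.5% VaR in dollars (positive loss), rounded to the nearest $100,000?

σ_p = √(0.39²·2.86² + 0.61²·3.51² + 2·0.47·0.39·0.61·2.86·3.51) = 2.841%.
σ_{20d} = 2.841% × √20 = 12.705%.
z(97.5%) = 1.960.
VaR = 1.960 × 12.705% = 24.902%; on $60,000,000 that is $14,941,200.

$14,900,000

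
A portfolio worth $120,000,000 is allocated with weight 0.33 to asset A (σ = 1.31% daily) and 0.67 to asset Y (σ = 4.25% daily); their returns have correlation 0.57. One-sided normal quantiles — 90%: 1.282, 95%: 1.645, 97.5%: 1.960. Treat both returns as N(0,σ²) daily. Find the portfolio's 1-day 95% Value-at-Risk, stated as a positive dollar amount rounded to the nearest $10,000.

$6,150,000

σ_p² = 0.33²·1.31² + 0.67²·4.25² + 2·0.57·0.33·0.67·1.31·4.25 = 9.6985 (%²).
σ_p = √9.6985 = 3.114%.
VaR = 1.645 × 3.114% = 5.123%; on $120,000,000 that is $6,147,600.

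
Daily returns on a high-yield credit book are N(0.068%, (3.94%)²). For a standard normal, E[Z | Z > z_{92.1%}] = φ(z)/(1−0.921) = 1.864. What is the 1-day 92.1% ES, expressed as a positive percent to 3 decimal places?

7.276%

ES = −(0.068%) + 3.94% × 1.864 = 7.276%.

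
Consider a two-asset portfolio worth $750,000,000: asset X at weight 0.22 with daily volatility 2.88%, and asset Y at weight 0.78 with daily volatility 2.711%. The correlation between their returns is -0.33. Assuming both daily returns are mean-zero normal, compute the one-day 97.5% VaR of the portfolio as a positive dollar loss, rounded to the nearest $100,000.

$29,400,000

σ_p² = 0.22²·2.88² + 0.78²·2.711² + 2·-0.33·0.22·0.78·2.88·2.711 = 3.9886 (%²).
σ_p = √3.9886 = 1.997%.
At 97.5%, z = 1.960.
VaR = 1.960 × 1.997% = 3.914%; on $750,000,000 that is $29,355,000.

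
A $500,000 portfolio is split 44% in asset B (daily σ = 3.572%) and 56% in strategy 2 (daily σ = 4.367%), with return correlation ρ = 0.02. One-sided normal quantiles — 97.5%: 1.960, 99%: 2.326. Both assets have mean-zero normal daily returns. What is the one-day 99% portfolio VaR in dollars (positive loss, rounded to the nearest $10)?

$34,110

σ_p² = 0.44²·3.572² + 0.56²·4.367² + 2·0.02·0.44·0.56·3.572·4.367 = 8.6045 (%²).
σ_p = √8.6045 = 2.933%.
VaR = 2.326 × 2.933% = 6.822%; on $500,000 that is $34,110.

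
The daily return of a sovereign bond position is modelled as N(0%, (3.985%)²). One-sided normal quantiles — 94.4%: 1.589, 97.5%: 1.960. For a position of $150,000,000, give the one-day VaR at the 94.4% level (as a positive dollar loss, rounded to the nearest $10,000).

VaR = z·σ = 1.589 × 3.985% = 6.332%.
On $150,000,000: 0.06332 × $150,000,000 = $9,498,000.

$9,500,000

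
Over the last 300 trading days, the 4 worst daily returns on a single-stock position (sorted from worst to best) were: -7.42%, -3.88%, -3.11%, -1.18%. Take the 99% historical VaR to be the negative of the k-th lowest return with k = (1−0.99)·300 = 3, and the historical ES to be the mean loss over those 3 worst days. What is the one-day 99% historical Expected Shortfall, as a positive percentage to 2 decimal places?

The 3 worst returns sum to -14.41%.
ES = −(-14.41%) / 3 = 4.8033…% ≈ 4.80%.

4.80%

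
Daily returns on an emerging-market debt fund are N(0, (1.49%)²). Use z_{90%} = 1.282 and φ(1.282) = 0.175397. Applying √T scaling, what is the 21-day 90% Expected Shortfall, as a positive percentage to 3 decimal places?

11.976%

σ_{21d} = 1.49% × √21 = 6.828%.
ES multiplier = φ(z)/(1−α) = 0.175397/0.1 = 1.754.
ES = 6.828% × 1.754 = 11.976%.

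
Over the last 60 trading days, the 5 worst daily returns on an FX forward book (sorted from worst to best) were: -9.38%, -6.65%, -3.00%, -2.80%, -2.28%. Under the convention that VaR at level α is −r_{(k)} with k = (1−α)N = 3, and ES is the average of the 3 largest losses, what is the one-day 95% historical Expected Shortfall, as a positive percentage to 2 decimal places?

6.34%

The 3 worst returns sum to -19.03%.
ES = −(-19.03%) / 3 = 6.3433…% ≈ 6.34%.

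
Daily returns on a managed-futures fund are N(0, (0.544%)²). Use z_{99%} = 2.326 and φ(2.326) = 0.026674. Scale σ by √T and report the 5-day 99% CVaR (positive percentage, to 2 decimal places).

σ_{5d} = 0.544% × √5 = 1.216%.
ES multiplier = φ(z)/(1−α) = 0.026674/0.01 = 2.667.
ES = 1.216% × 2.667 = 3.243%.

3.24%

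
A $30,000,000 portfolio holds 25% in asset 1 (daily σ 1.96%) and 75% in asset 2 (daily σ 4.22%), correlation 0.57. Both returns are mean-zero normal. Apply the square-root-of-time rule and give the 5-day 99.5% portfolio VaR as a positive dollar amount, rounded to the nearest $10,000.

σ_p = √(0.25²·1.96² + 0.75²·4.22² + 2·0.57·0.25·0.75·1.96·4.22) = 3.468%.
σ_{5d} = 3.468% × √5 = 7.755%.
z(99.5%) = 2.576.
VaR = 2.576 × 7.755% = 19.977%; on $30,000,000 that is $5,993,100.

$5,990,000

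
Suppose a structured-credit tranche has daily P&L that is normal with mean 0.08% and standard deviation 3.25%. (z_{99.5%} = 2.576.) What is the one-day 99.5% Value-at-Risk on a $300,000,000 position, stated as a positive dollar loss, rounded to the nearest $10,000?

VaR = −μ + z·σ = −(0.08%) + 2.576 × 3.25% = 8.292%.
On $300,000,000: 0.08292 × $300,000,000 = $24,876,000.

$24,880,000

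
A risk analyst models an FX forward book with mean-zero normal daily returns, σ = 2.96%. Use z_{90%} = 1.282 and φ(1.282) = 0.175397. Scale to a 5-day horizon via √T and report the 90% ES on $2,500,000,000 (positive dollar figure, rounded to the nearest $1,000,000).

σ_{5d} = 2.96% × √5 = 6.619%.
ES multiplier = φ(z)/(1−α) = 0.175397/0.1 = 1.754.
ES = 6.619% × 1.754 = 11.610%; on $2,500,000,000: $290,250,000.

$290,000,000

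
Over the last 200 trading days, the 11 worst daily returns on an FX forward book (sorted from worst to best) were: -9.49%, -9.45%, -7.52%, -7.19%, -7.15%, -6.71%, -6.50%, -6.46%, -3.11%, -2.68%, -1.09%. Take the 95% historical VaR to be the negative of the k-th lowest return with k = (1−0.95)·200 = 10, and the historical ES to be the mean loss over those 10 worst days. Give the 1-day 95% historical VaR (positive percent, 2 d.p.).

k = 10; the 10th lowest return is -2.68%, so VaR = 2.68%.

2.68%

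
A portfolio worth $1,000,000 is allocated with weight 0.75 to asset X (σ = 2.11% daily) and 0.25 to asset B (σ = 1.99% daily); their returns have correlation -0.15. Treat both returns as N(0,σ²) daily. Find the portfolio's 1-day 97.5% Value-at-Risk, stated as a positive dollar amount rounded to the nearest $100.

σ_p² = 0.75²·2.11² + 0.25²·1.99² + 2·-0.15·0.75·0.25·2.11·1.99 = 2.5156 (%²).
σ_p = √2.5156 = 1.586%.
At 97.5%, z = 1.960.
VaR = 1.960 × 1.586% = 3.109%; on $1,000,000 that is $31,090.

$31,100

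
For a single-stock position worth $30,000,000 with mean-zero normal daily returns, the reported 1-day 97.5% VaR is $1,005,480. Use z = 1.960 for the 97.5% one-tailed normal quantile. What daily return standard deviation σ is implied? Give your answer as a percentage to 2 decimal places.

VaR as a fraction: $1,005,480 / $30,000,000 = 3.352%.
σ = VaR / z = 3.352% / 1.960 = 1.710%.

1.71%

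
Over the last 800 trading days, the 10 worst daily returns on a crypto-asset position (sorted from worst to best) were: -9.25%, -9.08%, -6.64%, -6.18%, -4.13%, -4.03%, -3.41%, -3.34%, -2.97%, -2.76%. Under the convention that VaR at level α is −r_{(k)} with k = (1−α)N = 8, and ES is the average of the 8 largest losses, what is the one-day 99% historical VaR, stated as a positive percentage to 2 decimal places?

k = 8; the 8th lowest return is -3.34%, so VaR = 3.34%.

3.34%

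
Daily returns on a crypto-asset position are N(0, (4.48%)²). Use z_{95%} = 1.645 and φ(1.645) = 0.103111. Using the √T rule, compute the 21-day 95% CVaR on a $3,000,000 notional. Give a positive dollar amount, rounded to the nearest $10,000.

$1,270,000

σ_{21d} = 4.48% × √21 = 20.530%.
ES multiplier = φ(z)/(1−α) = 0.103111/0.05 = 2.062.
ES = 20.530% × 2.062 = 42.333%; on $3,000,000: $1,269,990.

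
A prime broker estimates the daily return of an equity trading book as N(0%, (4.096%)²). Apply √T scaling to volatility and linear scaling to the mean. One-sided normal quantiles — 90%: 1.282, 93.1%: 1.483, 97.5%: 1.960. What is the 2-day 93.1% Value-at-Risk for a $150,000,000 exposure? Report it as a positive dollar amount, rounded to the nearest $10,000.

σ_{2d} = 4.096% × √2 = 5.793%.
VaR = 1.483 × 5.793% = 8.591%.
On $150,000,000: 0.08591 × $150,000,000 = $12,886,500.

$12,890,000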